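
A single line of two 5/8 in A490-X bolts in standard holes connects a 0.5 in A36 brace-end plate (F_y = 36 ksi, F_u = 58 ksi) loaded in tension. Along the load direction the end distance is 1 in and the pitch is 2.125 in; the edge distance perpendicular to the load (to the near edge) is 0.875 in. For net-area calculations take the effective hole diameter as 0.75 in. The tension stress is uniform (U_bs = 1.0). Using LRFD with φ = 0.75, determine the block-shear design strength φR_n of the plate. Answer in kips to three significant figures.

36.2 kips

Shear plane L_v = 1 + 1·2.125 = 3.125 in; A_gv = 3.125 × 0.5 = 1.562 in².
A_nv = (3.125 − 1.5·0.75) × 0.5 = 1 in².
A_nt = (0.875 − 0.5·0.75) × 0.5 = 0.25 in².
0.6 F_u A_nv = 34.8 kips; 0.6 F_y A_gv = 33.75 kips → shear yielding governs the shear term.
R_n = 33.75 + 1.0 × 58 × 0.25 = 48.25 kips.
Design strength φR_n = 0.75 × 48.25 = 36.2 kips.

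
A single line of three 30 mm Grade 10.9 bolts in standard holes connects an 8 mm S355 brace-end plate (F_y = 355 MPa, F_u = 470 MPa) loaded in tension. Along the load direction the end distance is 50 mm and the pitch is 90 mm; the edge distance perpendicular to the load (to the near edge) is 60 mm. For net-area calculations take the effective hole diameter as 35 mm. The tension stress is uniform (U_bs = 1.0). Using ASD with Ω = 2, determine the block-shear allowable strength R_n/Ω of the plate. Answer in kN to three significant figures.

Shear plane L_v = 50 + 2·90 = 230 mm; A_gv = 230 × 8 = 1840 mm².
A_nv = (230 − 2.5·35) × 8 = 1140 mm².
A_nt = (60 − 0.5·35) × 8 = 340 mm².
0.6 F_u A_nv = 321.5 kN; 0.6 F_y A_gv = 391.9 kN → shear rupture governs the shear term.
R_n = 321.5 + 1.0 × 470 × 340 / 1000 = 481.3 kN.
Allowable strength R_n/Ω = 481.3 / 2 = 241 kN.

241 kN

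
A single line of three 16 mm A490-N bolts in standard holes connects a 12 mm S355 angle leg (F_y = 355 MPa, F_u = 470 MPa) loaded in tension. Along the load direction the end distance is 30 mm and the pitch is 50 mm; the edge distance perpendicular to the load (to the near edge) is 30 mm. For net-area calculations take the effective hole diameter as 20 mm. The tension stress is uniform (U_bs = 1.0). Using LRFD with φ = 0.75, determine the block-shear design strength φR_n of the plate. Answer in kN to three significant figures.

288 kN

Shear plane L_v = 30 + 2·50 = 130 mm; A_gv = 130 × 12 = 1560 mm².
A_nv = (130 − 2.5·20) × 12 = 960 mm².
A_nt = (30 − 0.5·20) × 12 = 240 mm².
0.6 F_u A_nv = 270.7 kN; 0.6 F_y A_gv = 332.3 kN → shear rupture governs the shear term.
R_n = 270.7 + 1.0 × 470 × 240 / 1000 = 383.5 kN.
Design strength φR_n = 0.75 × 383.5 = 288 kN.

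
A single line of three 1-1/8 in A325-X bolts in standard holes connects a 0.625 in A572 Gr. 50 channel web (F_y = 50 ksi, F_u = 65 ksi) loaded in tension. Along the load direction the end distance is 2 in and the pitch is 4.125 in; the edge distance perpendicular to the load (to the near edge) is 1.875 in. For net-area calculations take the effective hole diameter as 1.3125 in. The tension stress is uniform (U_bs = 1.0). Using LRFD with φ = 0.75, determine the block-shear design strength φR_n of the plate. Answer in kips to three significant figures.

165 kips

Shear plane L_v = 2 + 2·4.125 = 10.25 in; A_gv = 10.25 × 0.625 = 6.406 in².
A_nv = (10.25 − 2.5·1.3125) × 0.625 = 4.355 in².
A_nt = (1.875 − 0.5·1.3125) × 0.625 = 0.7617 in².
0.6 F_u A_nv = 169.9 kips; 0.6 F_y A_gv = 192.2 kips → shear rupture governs the shear term.
R_n = 169.9 + 1.0 × 65 × 0.7617 = 219.4 kips.
Design strength φR_n = 0.75 × 219.4 = 165 kips.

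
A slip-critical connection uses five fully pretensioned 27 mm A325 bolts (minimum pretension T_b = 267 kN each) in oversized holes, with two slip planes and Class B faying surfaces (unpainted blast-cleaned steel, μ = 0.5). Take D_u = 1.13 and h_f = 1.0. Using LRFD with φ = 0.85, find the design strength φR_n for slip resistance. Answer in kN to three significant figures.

R_n = μ · D_u · h_f · T_b · n_s · n_b = 0.5 × 1.13 × 1.0 × 267 × 2 × 5 = 1509 kN.
Design strength φR_n = 0.85 × 1509 = 1280 kN.

1280 kN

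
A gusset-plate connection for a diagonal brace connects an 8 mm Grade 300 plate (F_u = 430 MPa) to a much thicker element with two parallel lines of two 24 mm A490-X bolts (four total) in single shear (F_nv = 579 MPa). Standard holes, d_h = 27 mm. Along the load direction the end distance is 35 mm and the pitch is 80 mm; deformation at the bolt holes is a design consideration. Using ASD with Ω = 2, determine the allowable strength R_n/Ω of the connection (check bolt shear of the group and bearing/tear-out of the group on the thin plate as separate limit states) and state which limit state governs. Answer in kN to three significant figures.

Bolt shear: A_b = π·24²/4 = 452.4 mm²; R_n = 579 × 452.4 × 4 × 1 / 1000 = 1048 kN → 1048 / 2 = 524 kN.
Bearing (1.2 l_c t F_u ≤ 2.4 d t F_u): upper limit = 2.4·24·8·430 / 1000 = 198.1 kN.
  Edge l_c = 35 − 27/2 = 21.5 → r_n = 88.75 kN; interior l_c = 80 − 27 = 53 → r_n = 198.1 kN.
  R_n,bearing = 2·88.75 + 2·198.1 = 573.8 kN → 573.8 / 2 = 287 kN.
Bearing governs: 287 kN.

287 kN (bearing governs)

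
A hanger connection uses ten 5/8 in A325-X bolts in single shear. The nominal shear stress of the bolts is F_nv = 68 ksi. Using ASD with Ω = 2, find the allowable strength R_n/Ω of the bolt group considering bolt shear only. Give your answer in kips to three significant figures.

A_b = π × 0.625² / 4 = 0.3068 in².
R_n = F_nv · A_b · n · n_s = 68 × 0.3068 × 10 × 1 = 208.6 kips.
Allowable strength R_n/Ω = 208.6 / 2 = 104 kips.

104 kips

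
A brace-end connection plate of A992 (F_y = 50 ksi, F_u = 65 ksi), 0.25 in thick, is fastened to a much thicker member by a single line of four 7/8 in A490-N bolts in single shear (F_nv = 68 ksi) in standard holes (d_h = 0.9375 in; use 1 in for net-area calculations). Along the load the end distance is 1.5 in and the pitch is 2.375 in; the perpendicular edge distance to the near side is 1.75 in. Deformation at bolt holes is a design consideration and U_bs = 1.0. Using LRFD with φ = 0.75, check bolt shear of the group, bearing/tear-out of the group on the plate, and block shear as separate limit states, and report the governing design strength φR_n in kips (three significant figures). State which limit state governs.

52.7 kips (block shear governs)

Bolt shear: A_b = π·0.875²/4 = 0.6013 in²; R_n = 68 × 0.6013 × 4 × 1 = 163.6 kips → 0.75 × 163.6 = 123 kips.
Bearing: edge l_c = 1.031, r_n = 20.11 kips; interior l_c = 1.438, r_n = 28.03 kips; R_n = 20.11 + 3·28.03 = 104.2 kips → 78.2 kips.
Block shear: A_gv = 2.156, A_nv = 1.281, A_nt = 0.3125 in²; R_n = min(0.6F_uA_nv, 0.6F_yA_gv) + U_bs·F_u·A_nt = 70.28 kips → 52.7 kips.
Block shear governs: 52.7 kips.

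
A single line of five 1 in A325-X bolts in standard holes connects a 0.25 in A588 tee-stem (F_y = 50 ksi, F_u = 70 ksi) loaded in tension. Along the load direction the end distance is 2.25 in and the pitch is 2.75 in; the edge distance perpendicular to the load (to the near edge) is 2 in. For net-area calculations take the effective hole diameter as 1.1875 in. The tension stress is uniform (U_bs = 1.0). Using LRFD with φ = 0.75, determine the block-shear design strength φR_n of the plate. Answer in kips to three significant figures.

80.7 kips

Shear plane L_v = 2.25 + 4·2.75 = 13.25 in; A_gv = 13.25 × 0.25 = 3.312 in².
A_nv = (13.25 − 4.5·1.1875) × 0.25 = 1.977 in².
A_nt = (2 − 0.5·1.1875) × 0.25 = 0.3516 in².
0.6 F_u A_nv = 83.02 kips; 0.6 F_y A_gv = 99.38 kips → shear rupture governs the shear term.
R_n = 83.02 + 1.0 × 70 × 0.3516 = 107.6 kips.
Design strength φR_n = 0.75 × 107.6 = 80.7 kips.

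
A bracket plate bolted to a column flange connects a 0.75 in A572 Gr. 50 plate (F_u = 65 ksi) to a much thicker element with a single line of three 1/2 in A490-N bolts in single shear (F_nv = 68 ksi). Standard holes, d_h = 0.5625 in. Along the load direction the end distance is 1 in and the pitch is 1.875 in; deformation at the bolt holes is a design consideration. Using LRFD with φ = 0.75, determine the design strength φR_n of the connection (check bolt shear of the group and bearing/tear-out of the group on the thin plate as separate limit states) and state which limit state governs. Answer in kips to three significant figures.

Bolt shear: A_b = π·0.5²/4 = 0.1963 in²; R_n = 68 × 0.1963 × 3 × 1 = 40.06 kips → 0.75 × 40.06 = 30 kips.
Bearing (1.2 l_c t F_u ≤ 2.4 d t F_u): upper limit = 2.4·0.5·0.75·65 = 58.5 kips.
  Edge l_c = 1 − 0.5625/2 = 0.7188 → r_n = 42.05 kips; interior l_c = 1.875 − 0.5625 = 1.312 → r_n = 58.5 kips.
  R_n,bearing = 1·42.05 + 2·58.5 = 159 kips → 0.75 × 159 = 119 kips.
Bolt shear governs: 30 kips.

30 kips (bolt shear governs)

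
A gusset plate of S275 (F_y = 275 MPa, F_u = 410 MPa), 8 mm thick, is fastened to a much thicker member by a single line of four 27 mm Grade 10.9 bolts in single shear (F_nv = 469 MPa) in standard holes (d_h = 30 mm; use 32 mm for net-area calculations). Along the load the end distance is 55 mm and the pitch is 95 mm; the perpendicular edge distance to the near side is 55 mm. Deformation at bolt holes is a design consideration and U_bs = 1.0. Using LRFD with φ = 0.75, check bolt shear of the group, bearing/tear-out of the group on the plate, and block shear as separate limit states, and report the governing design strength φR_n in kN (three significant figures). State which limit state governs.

432 kN (block shear governs)

Bolt shear: A_b = π·27²/4 = 572.6 mm²; R_n = 469 × 572.6 × 4 × 1 / 1000 = 1074 kN → 0.75 × 1074 = 806 kN.
Bearing: edge l_c = 40, r_n = 157.4 kN; interior l_c = 65, r_n = 212.5 kN; R_n = 157.4 + 3·212.5 = 795.1 kN → 596 kN.
Block shear: A_gv = 2720, A_nv = 1824, A_nt = 312 mm²; R_n = min(0.6F_uA_nv, 0.6F_yA_gv) + U_bs·F_u·A_nt = 576.6 kN → 432 kN.
Block shear governs: 432 kN.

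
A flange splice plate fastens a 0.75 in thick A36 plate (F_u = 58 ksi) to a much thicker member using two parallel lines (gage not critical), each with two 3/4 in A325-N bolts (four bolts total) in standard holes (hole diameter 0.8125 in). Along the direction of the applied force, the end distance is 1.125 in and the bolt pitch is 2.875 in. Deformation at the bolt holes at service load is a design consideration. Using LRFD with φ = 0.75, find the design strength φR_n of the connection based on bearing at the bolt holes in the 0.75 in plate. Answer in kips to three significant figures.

174 kips

Per bolt r_n = 1.2 l_c t F_u ≤ 2.4 d t F_u; upper limit = 2.4 × 0.75 × 0.75 × 58 = 78.3 kips.
Edge bolt: l_c = 1.125 − 0.8125/2 = 0.7188 in → 1.2 × 0.7188 × 0.75 × 58 = 37.52 → r_n = 37.52 kips.
Interior bolts: l_c = 2.875 − 0.8125 = 2.062 in → 1.2 × 2.062 × 0.75 × 58 = 107.7 → r_n = 78.3 kips.
R_n = 2 × 37.52 + 2 × 78.3 = 231.6 kips.
Design strength φR_n = 0.75 × 231.6 = 174 kips.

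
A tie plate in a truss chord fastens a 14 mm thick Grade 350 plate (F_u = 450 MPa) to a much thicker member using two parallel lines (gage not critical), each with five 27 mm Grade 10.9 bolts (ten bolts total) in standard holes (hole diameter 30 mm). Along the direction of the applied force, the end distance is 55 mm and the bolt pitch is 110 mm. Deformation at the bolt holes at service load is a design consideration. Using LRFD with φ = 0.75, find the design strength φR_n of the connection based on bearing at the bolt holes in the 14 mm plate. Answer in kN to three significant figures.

Per bolt r_n = 1.2 l_c t F_u ≤ 2.4 d t F_u; upper limit = 2.4 × 27 × 14 × 450 / 1000 = 408.2 kN.
Edge bolt: l_c = 55 − 30/2 = 40 mm → 1.2 × 40 × 14 × 450 / 1000 = 302.4 → r_n = 302.4 kN.
Interior bolts: l_c = 110 − 30 = 80 mm → 1.2 × 80 × 14 × 450 / 1000 = 604.8 → r_n = 408.2 kN.
R_n = 2 × 302.4 + 8 × 408.2 = 3871 kN.
Design strength φR_n = 0.75 × 3871 = 2900 kN.

2900 kN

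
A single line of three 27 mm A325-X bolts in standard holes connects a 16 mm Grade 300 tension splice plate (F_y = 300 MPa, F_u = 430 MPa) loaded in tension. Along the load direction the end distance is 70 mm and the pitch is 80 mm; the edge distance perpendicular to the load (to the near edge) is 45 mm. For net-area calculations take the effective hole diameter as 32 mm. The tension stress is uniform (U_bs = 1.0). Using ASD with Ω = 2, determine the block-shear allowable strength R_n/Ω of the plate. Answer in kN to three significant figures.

409 kN

Shear plane L_v = 70 + 2·80 = 230 mm; A_gv = 230 × 16 = 3680 mm².
A_nv = (230 − 2.5·32) × 16 = 2400 mm².
A_nt = (45 − 0.5·32) × 16 = 464 mm².
0.6 F_u A_nv = 619.2 kN; 0.6 F_y A_gv = 662.4 kN → shear rupture governs the shear term.
R_n = 619.2 + 1.0 × 430 × 464 / 1000 = 818.7 kN.
Allowable strength R_n/Ω = 818.7 / 2 = 409 kN.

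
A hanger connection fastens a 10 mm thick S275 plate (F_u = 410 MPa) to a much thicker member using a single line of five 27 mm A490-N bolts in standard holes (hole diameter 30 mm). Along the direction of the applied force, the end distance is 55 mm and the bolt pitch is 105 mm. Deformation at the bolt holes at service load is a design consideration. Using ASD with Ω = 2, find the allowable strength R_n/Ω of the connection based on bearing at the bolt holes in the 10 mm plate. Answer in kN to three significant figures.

630 kN

Per bolt r_n = 1.2 l_c t F_u ≤ 2.4 d t F_u; upper limit = 2.4 × 27 × 10 × 410 / 1000 = 265.7 kN.
Edge bolt: l_c = 55 − 30/2 = 40 mm → 1.2 × 40 × 10 × 410 / 1000 = 196.8 → r_n = 196.8 kN.
Interior bolts: l_c = 105 − 30 = 75 mm → 1.2 × 75 × 10 × 410 / 1000 = 369 → r_n = 265.7 kN.
R_n = 1 × 196.8 + 4 × 265.7 = 1260 kN.
Allowable strength R_n/Ω = 1260 / 2 = 630 kN.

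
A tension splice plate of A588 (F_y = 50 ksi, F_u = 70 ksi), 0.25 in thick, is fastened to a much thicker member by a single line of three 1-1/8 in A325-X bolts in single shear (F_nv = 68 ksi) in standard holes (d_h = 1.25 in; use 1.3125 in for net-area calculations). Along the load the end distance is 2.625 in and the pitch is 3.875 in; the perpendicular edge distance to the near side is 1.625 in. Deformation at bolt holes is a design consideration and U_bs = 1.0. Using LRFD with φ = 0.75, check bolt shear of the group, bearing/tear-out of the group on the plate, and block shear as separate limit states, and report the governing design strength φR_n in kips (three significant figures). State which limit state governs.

Bolt shear: A_b = π·1.125²/4 = 0.994 in²; R_n = 68 × 0.994 × 3 × 1 = 202.8 kips → 0.75 × 202.8 = 152 kips.
Bearing: edge l_c = 2, r_n = 42 kips; interior l_c = 2.625, r_n = 47.25 kips; R_n = 42 + 2·47.25 = 136.5 kips → 102 kips.
Block shear: A_gv = 2.594, A_nv = 1.773, A_nt = 0.2422 in²; R_n = min(0.6F_uA_nv, 0.6F_yA_gv) + U_bs·F_u·A_nt = 91.44 kips → 68.6 kips.
Block shear governs: 68.6 kips.

68.6 kips (block shear governs)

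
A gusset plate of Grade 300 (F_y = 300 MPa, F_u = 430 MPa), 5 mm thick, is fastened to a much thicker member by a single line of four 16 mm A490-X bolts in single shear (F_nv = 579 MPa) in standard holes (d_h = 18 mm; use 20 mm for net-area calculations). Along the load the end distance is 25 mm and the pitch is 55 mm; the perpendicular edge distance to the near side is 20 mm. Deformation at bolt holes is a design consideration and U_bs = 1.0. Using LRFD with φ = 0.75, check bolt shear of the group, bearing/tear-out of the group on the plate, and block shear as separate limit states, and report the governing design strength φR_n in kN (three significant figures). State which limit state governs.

Bolt shear: A_b = π·16²/4 = 201.1 mm²; R_n = 579 × 201.1 × 4 × 1 / 1000 = 465.7 kN → 0.75 × 465.7 = 349 kN.
Bearing: edge l_c = 16, r_n = 41.28 kN; interior l_c = 37, r_n = 82.56 kN; R_n = 41.28 + 3·82.56 = 289 kN → 217 kN.
Block shear: A_gv = 950, A_nv = 600, A_nt = 50 mm²; R_n = min(0.6F_uA_nv, 0.6F_yA_gv) + U_bs·F_u·A_nt = 176.3 kN → 132 kN.
Block shear governs: 132 kN.

132 kN (block shear governs)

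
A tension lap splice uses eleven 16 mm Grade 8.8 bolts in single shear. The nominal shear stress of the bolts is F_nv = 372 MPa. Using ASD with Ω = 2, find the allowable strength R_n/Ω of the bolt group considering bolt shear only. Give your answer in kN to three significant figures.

411 kN

A_b = π × 16² / 4 = 201.1 mm².
R_n = F_nv · A_b · n · n_s = 372 × 201.1 × 11 × 1 / 1000 = 822.7 kN.
Allowable strength R_n/Ω = 822.7 / 2 = 411 kN.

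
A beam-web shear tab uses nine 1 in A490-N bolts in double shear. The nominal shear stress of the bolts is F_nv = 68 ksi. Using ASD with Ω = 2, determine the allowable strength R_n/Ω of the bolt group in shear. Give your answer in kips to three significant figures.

A_b = π × 1² / 4 = 0.7854 in².
R_n = F_nv · A_b · n · n_s = 68 × 0.7854 × 9 × 2 = 961.3 kips.
Allowable strength R_n/Ω = 961.3 / 2 = 481 kips.

481 kips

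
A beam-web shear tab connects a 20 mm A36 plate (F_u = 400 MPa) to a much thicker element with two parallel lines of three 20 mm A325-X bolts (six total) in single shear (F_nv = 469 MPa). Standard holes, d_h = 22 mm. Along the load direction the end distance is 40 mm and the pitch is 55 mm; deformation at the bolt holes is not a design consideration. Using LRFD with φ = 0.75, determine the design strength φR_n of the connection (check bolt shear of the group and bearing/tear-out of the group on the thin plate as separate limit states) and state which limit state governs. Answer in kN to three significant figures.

Bolt shear: A_b = π·20²/4 = 314.2 mm²; R_n = 469 × 314.2 × 6 × 1 / 1000 = 884 kN → 0.75 × 884 = 663 kN.
Bearing (1.5 l_c t F_u ≤ 3.0 d t F_u): upper limit = 3.0·20·20·400 / 1000 = 480 kN.
  Edge l_c = 40 − 22/2 = 29 → r_n = 348 kN; interior l_c = 55 − 22 = 33 → r_n = 396 kN.
  R_n,bearing = 2·348 + 4·396 = 2280 kN → 0.75 × 2280 = 1710 kN.
Bolt shear governs: 663 kN.

663 kN (bolt shear governs)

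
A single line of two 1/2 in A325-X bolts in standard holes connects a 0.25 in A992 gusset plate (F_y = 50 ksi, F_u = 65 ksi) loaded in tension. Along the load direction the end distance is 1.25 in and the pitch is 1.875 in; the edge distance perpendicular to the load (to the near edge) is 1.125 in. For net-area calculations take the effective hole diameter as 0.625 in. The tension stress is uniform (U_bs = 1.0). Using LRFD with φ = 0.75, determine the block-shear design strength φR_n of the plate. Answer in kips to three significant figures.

Shear plane L_v = 1.25 + 1·1.875 = 3.125 in; A_gv = 3.125 × 0.25 = 0.7812 in².
A_nv = (3.125 − 1.5·0.625) × 0.25 = 0.5469 in².
A_nt = (1.125 − 0.5·0.625) × 0.25 = 0.2031 in².
0.6 F_u A_nv = 21.33 kips; 0.6 F_y A_gv = 23.44 kips → shear rupture governs the shear term.
R_n = 21.33 + 1.0 × 65 × 0.2031 = 34.53 kips.
Design strength φR_n = 0.75 × 34.53 = 25.9 kips.

25.9 kips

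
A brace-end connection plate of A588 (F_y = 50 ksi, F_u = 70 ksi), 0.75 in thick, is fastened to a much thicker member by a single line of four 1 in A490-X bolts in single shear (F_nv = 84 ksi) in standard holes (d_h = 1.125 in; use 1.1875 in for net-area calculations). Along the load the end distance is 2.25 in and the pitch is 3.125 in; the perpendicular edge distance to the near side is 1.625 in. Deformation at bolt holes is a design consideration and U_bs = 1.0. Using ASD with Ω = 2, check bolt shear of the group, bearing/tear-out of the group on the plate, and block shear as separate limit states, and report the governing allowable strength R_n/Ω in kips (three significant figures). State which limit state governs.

Bolt shear: A_b = π·1²/4 = 0.7854 in²; R_n = 84 × 0.7854 × 4 × 1 = 263.9 kips → 263.9 / 2 = 132 kips.
Bearing: edge l_c = 1.688, r_n = 106.3 kips; interior l_c = 2, r_n = 126 kips; R_n = 106.3 + 3·126 = 484.3 kips → 242 kips.
Block shear: A_gv = 8.719, A_nv = 5.602, A_nt = 0.7734 in²; R_n = min(0.6F_uA_nv, 0.6F_yA_gv) + U_bs·F_u·A_nt = 289.4 kips → 145 kips.
Bolt shear governs: 132 kips.

132 kips (bolt shear governs)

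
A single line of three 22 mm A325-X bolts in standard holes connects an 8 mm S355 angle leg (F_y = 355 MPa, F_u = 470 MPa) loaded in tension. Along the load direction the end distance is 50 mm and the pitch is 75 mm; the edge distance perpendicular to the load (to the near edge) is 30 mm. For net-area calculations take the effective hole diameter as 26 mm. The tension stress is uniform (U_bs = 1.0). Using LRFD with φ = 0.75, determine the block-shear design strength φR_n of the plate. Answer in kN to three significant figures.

276 kN

Shear plane L_v = 50 + 2·75 = 200 mm; A_gv = 200 × 8 = 1600 mm².
A_nv = (200 − 2.5·26) × 8 = 1080 mm².
A_nt = (30 − 0.5·26) × 8 = 136 mm².
0.6 F_u A_nv = 304.6 kN; 0.6 F_y A_gv = 340.8 kN → shear rupture governs the shear term.
R_n = 304.6 + 1.0 × 470 × 136 / 1000 = 368.5 kN.
Design strength φR_n = 0.75 × 368.5 = 276 kN.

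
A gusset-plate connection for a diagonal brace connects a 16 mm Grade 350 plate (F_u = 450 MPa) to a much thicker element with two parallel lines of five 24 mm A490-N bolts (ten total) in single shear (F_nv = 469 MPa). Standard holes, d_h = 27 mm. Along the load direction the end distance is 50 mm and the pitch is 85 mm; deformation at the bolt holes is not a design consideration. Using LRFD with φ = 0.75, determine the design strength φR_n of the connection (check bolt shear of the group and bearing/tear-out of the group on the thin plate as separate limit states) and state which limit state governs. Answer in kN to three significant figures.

1590 kN (bolt shear governs)

Bolt shear: A_b = π·24²/4 = 452.4 mm²; R_n = 469 × 452.4 × 10 × 1 / 1000 = 2122 kN → 0.75 × 2122 = 1590 kN.
Bearing (1.5 l_c t F_u ≤ 3.0 d t F_u): upper limit = 3.0·24·16·450 / 1000 = 518.4 kN.
  Edge l_c = 50 − 27/2 = 36.5 → r_n = 394.2 kN; interior l_c = 85 − 27 = 58 → r_n = 518.4 kN.
  R_n,bearing = 2·394.2 + 8·518.4 = 4936 kN → 0.75 × 4936 = 3700 kN.
Bolt shear governs: 1590 kN.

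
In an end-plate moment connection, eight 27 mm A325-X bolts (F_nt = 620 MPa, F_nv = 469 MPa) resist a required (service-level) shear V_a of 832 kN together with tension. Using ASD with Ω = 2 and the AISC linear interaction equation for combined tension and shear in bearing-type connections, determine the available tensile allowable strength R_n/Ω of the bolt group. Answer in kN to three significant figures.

A_b = π·27²/4 = 572.6 mm²; f_rv = 832 × 1000 / (8 × 572.6) = 181.6 MPa.
F'_nt = 1.3 F_nt − (Ω F_nt / F_nv) f_rv = 1.3·620 − (2·620/469)·181.6 = 325.8 MPa, capped at F_nt → F'_nt = 325.8 MPa.
R_n = F'_nt · A_b · n = 325.8 × 572.6 × 8 / 1000 = 1492 kN.
Allowable strength R_n/Ω = 1492 / 2 = 746 kN.

746 kN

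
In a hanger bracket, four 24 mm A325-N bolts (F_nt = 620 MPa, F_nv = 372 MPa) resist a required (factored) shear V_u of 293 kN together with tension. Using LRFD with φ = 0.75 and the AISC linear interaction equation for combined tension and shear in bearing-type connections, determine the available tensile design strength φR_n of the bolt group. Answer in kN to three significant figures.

606 kN

A_b = π·24²/4 = 452.4 mm²; f_rv = 293 × 1000 / (4 × 452.4) = 161.9 MPa.
F'_nt = 1.3 F_nt − (F_nt / φF_nv) f_rv = 1.3·620 − (620/(0.75·372))·161.9 = 446.2 MPa, capped at F_nt → F'_nt = 446.2 MPa.
R_n = F'_nt · A_b · n = 446.2 × 452.4 × 4 / 1000 = 807.4 kN.
Design strength φR_n = 0.75 × 807.4 = 606 kN.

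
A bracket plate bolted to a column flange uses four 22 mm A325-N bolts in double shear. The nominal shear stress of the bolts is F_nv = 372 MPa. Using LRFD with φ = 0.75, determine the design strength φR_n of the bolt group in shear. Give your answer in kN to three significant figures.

848 kN

A_b = π × 22² / 4 = 380.1 mm².
R_n = F_nv · A_b · n · n_s = 372 × 380.1 × 4 × 2 / 1000 = 1131 kN.
Design strength φR_n = 0.75 × 1131 = 848 kN.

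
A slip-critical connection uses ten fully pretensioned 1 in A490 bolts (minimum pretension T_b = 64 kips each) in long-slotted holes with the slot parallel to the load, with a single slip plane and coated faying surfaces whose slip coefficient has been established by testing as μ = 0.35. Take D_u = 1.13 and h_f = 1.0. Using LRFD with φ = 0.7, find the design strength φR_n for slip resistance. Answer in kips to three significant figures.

R_n = μ · D_u · h_f · T_b · n_s · n_b = 0.35 × 1.13 × 1.0 × 64 × 1 × 10 = 253.1 kips.
Design strength φR_n = 0.7 × 253.1 = 177 kips.

177 kips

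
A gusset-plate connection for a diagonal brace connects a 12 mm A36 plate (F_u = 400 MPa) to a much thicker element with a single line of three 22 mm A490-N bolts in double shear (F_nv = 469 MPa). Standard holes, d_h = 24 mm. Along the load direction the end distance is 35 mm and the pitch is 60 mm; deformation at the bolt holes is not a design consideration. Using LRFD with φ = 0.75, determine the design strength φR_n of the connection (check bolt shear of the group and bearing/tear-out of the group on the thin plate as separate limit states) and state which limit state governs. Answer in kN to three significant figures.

Bolt shear: A_b = π·22²/4 = 380.1 mm²; R_n = 469 × 380.1 × 3 × 2 / 1000 = 1070 kN → 0.75 × 1070 = 802 kN.
Bearing (1.5 l_c t F_u ≤ 3.0 d t F_u): upper limit = 3.0·22·12·400 / 1000 = 316.8 kN.
  Edge l_c = 35 − 24/2 = 23 → r_n = 165.6 kN; interior l_c = 60 − 24 = 36 → r_n = 259.2 kN.
  R_n,bearing = 1·165.6 + 2·259.2 = 684 kN → 0.75 × 684 = 513 kN.
Bearing governs: 513 kN.

513 kN (bearing governs)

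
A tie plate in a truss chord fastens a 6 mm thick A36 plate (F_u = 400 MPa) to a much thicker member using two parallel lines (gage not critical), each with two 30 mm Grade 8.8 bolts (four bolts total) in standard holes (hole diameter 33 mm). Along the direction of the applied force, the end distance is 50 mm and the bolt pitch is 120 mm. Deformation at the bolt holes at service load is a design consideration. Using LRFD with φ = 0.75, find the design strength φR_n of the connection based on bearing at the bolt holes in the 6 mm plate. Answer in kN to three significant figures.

404 kN

Per bolt r_n = 1.2 l_c t F_u ≤ 2.4 d t F_u; upper limit = 2.4 × 30 × 6 × 400 / 1000 = 172.8 kN.
Edge bolt: l_c = 50 − 33/2 = 33.5 mm → 1.2 × 33.5 × 6 × 400 / 1000 = 96.48 → r_n = 96.48 kN.
Interior bolts: l_c = 120 − 33 = 87 mm → 1.2 × 87 × 6 × 400 / 1000 = 250.6 → r_n = 172.8 kN.
R_n = 2 × 96.48 + 2 × 172.8 = 538.6 kN.
Design strength φR_n = 0.75 × 538.6 = 404 kN.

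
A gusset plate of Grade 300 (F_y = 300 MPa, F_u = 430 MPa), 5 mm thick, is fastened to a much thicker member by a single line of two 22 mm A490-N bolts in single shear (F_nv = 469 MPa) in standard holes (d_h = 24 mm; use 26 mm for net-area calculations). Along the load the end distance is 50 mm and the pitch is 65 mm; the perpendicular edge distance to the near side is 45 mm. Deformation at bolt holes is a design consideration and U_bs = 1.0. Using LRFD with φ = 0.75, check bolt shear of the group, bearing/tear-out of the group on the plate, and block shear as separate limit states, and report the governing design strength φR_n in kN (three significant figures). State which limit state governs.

Bolt shear: A_b = π·22²/4 = 380.1 mm²; R_n = 469 × 380.1 × 2 × 1 / 1000 = 356.6 kN → 0.75 × 356.6 = 267 kN.
Bearing: edge l_c = 38, r_n = 98.04 kN; interior l_c = 41, r_n = 105.8 kN; R_n = 98.04 + 1·105.8 = 203.8 kN → 153 kN.
Block shear: A_gv = 575, A_nv = 380, A_nt = 160 mm²; R_n = min(0.6F_uA_nv, 0.6F_yA_gv) + U_bs·F_u·A_nt = 166.8 kN → 125 kN.
Block shear governs: 125 kN.

125 kN (block shear governs)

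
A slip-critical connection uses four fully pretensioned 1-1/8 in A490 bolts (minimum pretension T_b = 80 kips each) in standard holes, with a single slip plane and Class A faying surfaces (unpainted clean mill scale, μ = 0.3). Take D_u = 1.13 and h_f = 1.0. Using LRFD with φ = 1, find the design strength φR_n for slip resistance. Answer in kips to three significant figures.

108 kips

R_n = μ · D_u · h_f · T_b · n_s · n_b = 0.3 × 1.13 × 1.0 × 80 × 1 × 4 = 108.5 kips.
Design strength φR_n = 1 × 108.5 = 108 kips.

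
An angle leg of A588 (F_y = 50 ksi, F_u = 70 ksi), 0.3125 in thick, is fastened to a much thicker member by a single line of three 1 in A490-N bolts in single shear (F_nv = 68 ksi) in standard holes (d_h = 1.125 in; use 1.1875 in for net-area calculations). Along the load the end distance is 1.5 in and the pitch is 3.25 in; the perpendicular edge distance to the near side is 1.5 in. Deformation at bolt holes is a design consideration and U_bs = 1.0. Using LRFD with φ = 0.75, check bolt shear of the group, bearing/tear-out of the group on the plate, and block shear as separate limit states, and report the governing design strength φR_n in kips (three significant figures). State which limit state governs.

64.4 kips (block shear governs)

Bolt shear: A_b = π·1²/4 = 0.7854 in²; R_n = 68 × 0.7854 × 3 × 1 = 160.2 kips → 0.75 × 160.2 = 120 kips.
Bearing: edge l_c = 0.9375, r_n = 24.61 kips; interior l_c = 2.125, r_n = 52.5 kips; R_n = 24.61 + 2·52.5 = 129.6 kips → 97.2 kips.
Block shear: A_gv = 2.5, A_nv = 1.572, A_nt = 0.2832 in²; R_n = min(0.6F_uA_nv, 0.6F_yA_gv) + U_bs·F_u·A_nt = 85.86 kips → 64.4 kips.
Block shear governs: 64.4 kips.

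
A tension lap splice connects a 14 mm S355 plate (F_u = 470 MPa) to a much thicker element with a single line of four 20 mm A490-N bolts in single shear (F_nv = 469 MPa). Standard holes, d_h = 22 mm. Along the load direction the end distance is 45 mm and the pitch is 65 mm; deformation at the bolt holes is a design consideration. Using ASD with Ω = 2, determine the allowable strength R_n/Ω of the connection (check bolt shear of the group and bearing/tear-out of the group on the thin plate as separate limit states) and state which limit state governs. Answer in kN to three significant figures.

Bolt shear: A_b = π·20²/4 = 314.2 mm²; R_n = 469 × 314.2 × 4 × 1 / 1000 = 589.4 kN → 589.4 / 2 = 295 kN.
Bearing (1.2 l_c t F_u ≤ 2.4 d t F_u): upper limit = 2.4·20·14·470 / 1000 = 315.8 kN.
  Edge l_c = 45 − 22/2 = 34 → r_n = 268.5 kN; interior l_c = 65 − 22 = 43 → r_n = 315.8 kN.
  R_n,bearing = 1·268.5 + 3·315.8 = 1216 kN → 1216 / 2 = 608 kN.
Bolt shear governs: 295 kN.

295 kN (bolt shear governs)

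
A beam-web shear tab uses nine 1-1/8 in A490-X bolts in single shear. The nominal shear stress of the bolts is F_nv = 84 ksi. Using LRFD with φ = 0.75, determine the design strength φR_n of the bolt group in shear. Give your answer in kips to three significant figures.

A_b = π × 1.125² / 4 = 0.994 in².
R_n = F_nv · A_b · n · n_s = 84 × 0.994 × 9 × 1 = 751.5 kips.
Design strength φR_n = 0.75 × 751.5 = 564 kips.

564 kips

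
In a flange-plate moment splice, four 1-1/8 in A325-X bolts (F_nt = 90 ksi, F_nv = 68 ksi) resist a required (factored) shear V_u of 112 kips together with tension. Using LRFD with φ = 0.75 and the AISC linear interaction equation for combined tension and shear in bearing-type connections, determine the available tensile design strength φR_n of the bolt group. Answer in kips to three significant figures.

201 kips

A_b = π·1.125²/4 = 0.994 in²; f_rv = 112 / (4 × 0.994) = 28.17 ksi.
F'_nt = 1.3 F_nt − (F_nt / φF_nv) f_rv = 1.3·90 − (90/(0.75·68))·28.17 = 67.29 ksi, capped at F_nt → F'_nt = 67.29 ksi.
R_n = F'_nt · A_b · n = 67.29 × 0.994 × 4 = 267.6 kips.
Design strength φR_n = 0.75 × 267.6 = 201 kips.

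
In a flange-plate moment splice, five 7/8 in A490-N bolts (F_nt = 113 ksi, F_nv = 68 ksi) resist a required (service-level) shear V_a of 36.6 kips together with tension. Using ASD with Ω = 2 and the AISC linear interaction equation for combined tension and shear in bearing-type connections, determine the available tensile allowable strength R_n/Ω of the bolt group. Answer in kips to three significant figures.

160 kips

A_b = π·0.875²/4 = 0.6013 in²; f_rv = 36.6 / (5 × 0.6013) = 12.17 ksi.
F'_nt = 1.3 F_nt − (Ω F_nt / F_nv) f_rv = 1.3·113 − (2·113/68)·12.17 = 106.4 ksi, capped at F_nt → F'_nt = 106.4 ksi.
R_n = F'_nt · A_b · n = 106.4 × 0.6013 × 5 = 320 kips.
Allowable strength R_n/Ω = 320 / 2 = 160 kips.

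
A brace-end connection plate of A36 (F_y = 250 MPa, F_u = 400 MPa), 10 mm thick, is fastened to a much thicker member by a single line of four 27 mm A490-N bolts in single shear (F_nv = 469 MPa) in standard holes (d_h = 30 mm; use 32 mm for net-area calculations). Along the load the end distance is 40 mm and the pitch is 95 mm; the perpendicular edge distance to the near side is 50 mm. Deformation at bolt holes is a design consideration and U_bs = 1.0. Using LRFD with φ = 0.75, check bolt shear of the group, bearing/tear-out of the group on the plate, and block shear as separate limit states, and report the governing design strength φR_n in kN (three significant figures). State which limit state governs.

Bolt shear: A_b = π·27²/4 = 572.6 mm²; R_n = 469 × 572.6 × 4 × 1 / 1000 = 1074 kN → 0.75 × 1074 = 806 kN.
Bearing: edge l_c = 25, r_n = 120 kN; interior l_c = 65, r_n = 259.2 kN; R_n = 120 + 3·259.2 = 897.6 kN → 673 kN.
Block shear: A_gv = 3250, A_nv = 2130, A_nt = 340 mm²; R_n = min(0.6F_uA_nv, 0.6F_yA_gv) + U_bs·F_u·A_nt = 623.5 kN → 468 kN.
Block shear governs: 468 kN.

468 kN (block shear governs)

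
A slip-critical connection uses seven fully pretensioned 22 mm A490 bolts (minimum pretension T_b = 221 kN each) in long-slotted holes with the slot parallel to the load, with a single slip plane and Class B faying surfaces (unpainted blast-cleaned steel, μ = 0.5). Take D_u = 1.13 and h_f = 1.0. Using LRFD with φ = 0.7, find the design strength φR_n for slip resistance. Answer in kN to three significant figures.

R_n = μ · D_u · h_f · T_b · n_s · n_b = 0.5 × 1.13 × 1.0 × 221 × 1 × 7 = 874.1 kN.
Design strength φR_n = 0.7 × 874.1 = 612 kN.

612 kN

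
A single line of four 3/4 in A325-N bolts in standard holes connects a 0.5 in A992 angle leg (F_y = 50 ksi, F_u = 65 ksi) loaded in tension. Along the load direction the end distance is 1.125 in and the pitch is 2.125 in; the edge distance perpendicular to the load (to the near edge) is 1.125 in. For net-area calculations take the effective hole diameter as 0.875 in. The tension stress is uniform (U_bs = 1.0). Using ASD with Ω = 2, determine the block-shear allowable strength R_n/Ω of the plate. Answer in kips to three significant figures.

54.4 kips

Shear plane L_v = 1.125 + 3·2.125 = 7.5 in; A_gv = 7.5 × 0.5 = 3.75 in².
A_nv = (7.5 − 3.5·0.875) × 0.5 = 2.219 in².
A_nt = (1.125 − 0.5·0.875) × 0.5 = 0.3438 in².
0.6 F_u A_nv = 86.53 kips; 0.6 F_y A_gv = 112.5 kips → shear rupture governs the shear term.
R_n = 86.53 + 1.0 × 65 × 0.3438 = 108.9 kips.
Allowable strength R_n/Ω = 108.9 / 2 = 54.4 kips.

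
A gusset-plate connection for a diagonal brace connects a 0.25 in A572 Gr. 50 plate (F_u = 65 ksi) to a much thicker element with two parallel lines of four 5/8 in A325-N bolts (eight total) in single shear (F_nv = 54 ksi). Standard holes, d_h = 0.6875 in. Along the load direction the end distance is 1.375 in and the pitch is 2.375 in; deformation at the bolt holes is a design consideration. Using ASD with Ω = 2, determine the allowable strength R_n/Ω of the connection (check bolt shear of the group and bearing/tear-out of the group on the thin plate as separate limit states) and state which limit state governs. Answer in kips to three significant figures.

66.3 kips (bolt shear governs)

Bolt shear: A_b = π·0.625²/4 = 0.3068 in²; R_n = 54 × 0.3068 × 8 × 1 = 132.5 kips → 132.5 / 2 = 66.3 kips.
Bearing (1.2 l_c t F_u ≤ 2.4 d t F_u): upper limit = 2.4·0.625·0.25·65 = 24.38 kips.
  Edge l_c = 1.375 − 0.6875/2 = 1.031 → r_n = 20.11 kips; interior l_c = 2.375 − 0.6875 = 1.688 → r_n = 24.38 kips.
  R_n,bearing = 2·20.11 + 6·24.38 = 186.5 kips → 186.5 / 2 = 93.2 kips.
Bolt shear governs: 66.3 kips.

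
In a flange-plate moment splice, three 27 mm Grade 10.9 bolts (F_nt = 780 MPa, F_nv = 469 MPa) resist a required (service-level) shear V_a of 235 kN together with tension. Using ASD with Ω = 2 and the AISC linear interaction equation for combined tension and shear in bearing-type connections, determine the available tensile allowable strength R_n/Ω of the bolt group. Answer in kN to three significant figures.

480 kN

A_b = π·27²/4 = 572.6 mm²; f_rv = 235 × 1000 / (3 × 572.6) = 136.8 MPa.
F'_nt = 1.3 F_nt − (Ω F_nt / F_nv) f_rv = 1.3·780 − (2·780/469)·136.8 = 558.9 MPa, capped at F_nt → F'_nt = 558.9 MPa.
R_n = F'_nt · A_b · n = 558.9 × 572.6 × 3 / 1000 = 960 kN.
Allowable strength R_n/Ω = 960 / 2 = 480 kN.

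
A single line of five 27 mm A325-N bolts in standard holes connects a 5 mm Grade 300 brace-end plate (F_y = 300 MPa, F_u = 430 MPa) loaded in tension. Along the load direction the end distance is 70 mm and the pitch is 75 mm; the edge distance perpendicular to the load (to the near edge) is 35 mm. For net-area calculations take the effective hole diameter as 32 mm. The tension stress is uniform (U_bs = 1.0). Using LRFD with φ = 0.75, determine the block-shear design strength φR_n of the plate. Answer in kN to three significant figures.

249 kN

Shear plane L_v = 70 + 4·75 = 370 mm; A_gv = 370 × 5 = 1850 mm².
A_nv = (370 − 4.5·32) × 5 = 1130 mm².
A_nt = (35 − 0.5·32) × 5 = 95 mm².
0.6 F_u A_nv = 291.5 kN; 0.6 F_y A_gv = 333 kN → shear rupture governs the shear term.
R_n = 291.5 + 1.0 × 430 × 95 / 1000 = 332.4 kN.
Design strength φR_n = 0.75 × 332.4 = 249 kN.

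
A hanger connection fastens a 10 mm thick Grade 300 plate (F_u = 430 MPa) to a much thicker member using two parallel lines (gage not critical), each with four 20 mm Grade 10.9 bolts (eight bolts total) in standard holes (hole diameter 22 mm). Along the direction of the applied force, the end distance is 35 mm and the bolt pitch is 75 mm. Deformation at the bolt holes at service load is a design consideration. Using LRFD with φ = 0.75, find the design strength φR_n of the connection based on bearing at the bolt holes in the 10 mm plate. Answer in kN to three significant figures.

1110 kN

Per bolt r_n = 1.2 l_c t F_u ≤ 2.4 d t F_u; upper limit = 2.4 × 20 × 10 × 430 / 1000 = 206.4 kN.
Edge bolt: l_c = 35 − 22/2 = 24 mm → 1.2 × 24 × 10 × 430 / 1000 = 123.8 → r_n = 123.8 kN.
Interior bolts: l_c = 75 − 22 = 53 mm → 1.2 × 53 × 10 × 430 / 1000 = 273.5 → r_n = 206.4 kN.
R_n = 2 × 123.8 + 6 × 206.4 = 1486 kN.
Design strength φR_n = 0.75 × 1486 = 1110 kN.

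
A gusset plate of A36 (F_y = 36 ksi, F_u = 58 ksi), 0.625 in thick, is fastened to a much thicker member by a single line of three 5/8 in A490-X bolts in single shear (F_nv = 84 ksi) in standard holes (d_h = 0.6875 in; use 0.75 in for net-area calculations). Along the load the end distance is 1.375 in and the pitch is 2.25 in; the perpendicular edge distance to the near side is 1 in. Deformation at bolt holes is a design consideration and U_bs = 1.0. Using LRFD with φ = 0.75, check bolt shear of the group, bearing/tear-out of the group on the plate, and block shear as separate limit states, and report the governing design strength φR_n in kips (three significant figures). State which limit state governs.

Bolt shear: A_b = π·0.625²/4 = 0.3068 in²; R_n = 84 × 0.3068 × 3 × 1 = 77.31 kips → 0.75 × 77.31 = 58 kips.
Bearing: edge l_c = 1.031, r_n = 44.86 kips; interior l_c = 1.562, r_n = 54.38 kips; R_n = 44.86 + 2·54.38 = 153.6 kips → 115 kips.
Block shear: A_gv = 3.672, A_nv = 2.5, A_nt = 0.3906 in²; R_n = min(0.6F_uA_nv, 0.6F_yA_gv) + U_bs·F_u·A_nt = 102 kips → 76.5 kips.
Bolt shear governs: 58 kips.

58 kips (bolt shear governs)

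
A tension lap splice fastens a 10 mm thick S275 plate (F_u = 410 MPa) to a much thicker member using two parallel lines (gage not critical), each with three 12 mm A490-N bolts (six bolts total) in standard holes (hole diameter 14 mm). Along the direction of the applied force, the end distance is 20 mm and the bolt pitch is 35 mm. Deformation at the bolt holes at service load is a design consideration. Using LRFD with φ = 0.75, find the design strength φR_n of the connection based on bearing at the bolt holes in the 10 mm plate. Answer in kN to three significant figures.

Per bolt r_n = 1.2 l_c t F_u ≤ 2.4 d t F_u; upper limit = 2.4 × 12 × 10 × 410 / 1000 = 118.1 kN.
Edge bolt: l_c = 20 − 14/2 = 13 mm → 1.2 × 13 × 10 × 410 / 1000 = 63.96 → r_n = 63.96 kN.
Interior bolts: l_c = 35 − 14 = 21 mm → 1.2 × 21 × 10 × 410 / 1000 = 103.3 → r_n = 103.3 kN.
R_n = 2 × 63.96 + 4 × 103.3 = 541.2 kN.
Design strength φR_n = 0.75 × 541.2 = 406 kN.

406 kN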